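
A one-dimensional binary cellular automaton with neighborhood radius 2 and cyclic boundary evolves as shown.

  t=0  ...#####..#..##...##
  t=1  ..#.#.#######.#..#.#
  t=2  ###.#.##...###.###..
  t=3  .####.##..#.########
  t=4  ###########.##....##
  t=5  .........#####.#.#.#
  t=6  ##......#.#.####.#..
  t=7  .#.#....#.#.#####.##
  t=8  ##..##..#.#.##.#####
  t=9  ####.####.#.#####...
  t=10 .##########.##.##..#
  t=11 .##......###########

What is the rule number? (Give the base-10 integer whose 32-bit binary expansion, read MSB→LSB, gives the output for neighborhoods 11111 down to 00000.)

  ##### -> .   bit 31 = 0  t=0,i=5
  ####. -> #   bit 30 = 1  t=0,i=6
  ###.# -> #   bit 29 = 1  t=1,i=12
  ###.. -> #   bit 28 = 1  t=0,i=7
  ##.## -> #   bit 27 = 1  t=2,i=14
  ##.#. -> #   bit 26 = 1  t=1,i=13
  ##..# -> #   bit 25 = 1  t=0,i=8
  ##... -> .   bit 24 = 0  t=0,i=0
  #.### -> #   bit 23 = 1  t=1,i=6
  #.##. -> #   bit 22 = 1  t=2,i=6
  #.#.# -> #   bit 21 = 1  t=1,i=4
  #.#.. -> .   bit 20 = 0  t=1,i=14
  #..## -> #   bit 19 = 1  t=0,i=12
  #..#. -> #   bit 18 = 1  t=0,i=9
  #...# -> .   bit 17 = 0  t=0,i=1
  #.... -> #   bit 16 = 1  t=4,i=15
  .#### -> #   bit 15 = 1  t=0,i=4
  .###. -> #   bit 14 = 1  t=2,i=1
  .##.# -> #   bit 13 = 1  t=7,i=19
  .##.. -> #   bit 12 = 1  t=0,i=14
  .#.## -> .   bit 11 = 0  t=1,i=5
  .#.#. -> .   bit 10 = 0  t=1,i=3
  .#..# -> #   bit 9 = 1  t=0,i=11
  .#... -> #   bit 8 = 1  t=5,i=0
  ..### -> .   bit 7 = 0  t=0,i=3
  ..##. -> .   bit 6 = 0  t=0,i=13
  ..#.# -> #   bit 5 = 1  t=1,i=2
  ..#.. -> #   bit 4 = 1  t=0,i=10
  ...## -> #   bit 3 = 1  t=0,i=2
  ...#. -> .   bit 2 = 0  t=6,i=7
  ....# -> .   bit 1 = 0  t=4,i=16
  ..... -> .   bit 0 = 0  t=5,i=2
  bits 01111110111011011111001100111000 = 2129523512

2129523512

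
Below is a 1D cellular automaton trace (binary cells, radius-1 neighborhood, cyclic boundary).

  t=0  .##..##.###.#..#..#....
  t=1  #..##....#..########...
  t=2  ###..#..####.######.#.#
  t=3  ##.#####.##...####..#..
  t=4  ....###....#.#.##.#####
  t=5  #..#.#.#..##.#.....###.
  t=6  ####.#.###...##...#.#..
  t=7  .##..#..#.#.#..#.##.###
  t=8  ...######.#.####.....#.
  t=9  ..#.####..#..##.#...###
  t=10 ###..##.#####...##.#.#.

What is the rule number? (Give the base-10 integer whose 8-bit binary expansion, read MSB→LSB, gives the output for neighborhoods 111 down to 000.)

  ### -> #   bit 7 = 1  t=0,i=9
  ##. -> .   bit 6 = 0  t=0,i=2
  #.# -> .   bit 5 = 0  t=0,i=7
  #.. -> #   bit 4 = 1  t=0,i=3
  .## -> .   bit 3 = 0  t=0,i=1
  .#. -> #   bit 2 = 1  t=0,i=12
  ..# -> #   bit 1 = 1  t=0,i=0
  ... -> .   bit 0 = 0  t=0,i=20
  bits 10010110 = 150

150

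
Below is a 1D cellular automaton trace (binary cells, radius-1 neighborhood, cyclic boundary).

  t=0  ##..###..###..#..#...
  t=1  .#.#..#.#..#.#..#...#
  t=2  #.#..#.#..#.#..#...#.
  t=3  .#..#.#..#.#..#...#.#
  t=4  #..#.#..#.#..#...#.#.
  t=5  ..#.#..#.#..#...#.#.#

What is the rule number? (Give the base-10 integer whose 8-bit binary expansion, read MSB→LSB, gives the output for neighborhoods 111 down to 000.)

  nb ###: next=.  (t=0,i=5, bit7=0)
  nb ##.: next=#  (t=0,i=1, bit6=1)
  nb #.#: next=#  (t=1,i=0, bit5=1)
  nb #..: next=.  (t=0,i=2, bit4=0)
  nb .##: next=.  (t=0,i=0, bit3=0)
  nb .#.: next=.  (t=0,i=14, bit2=0)
  nb ..#: next=#  (t=0,i=3, bit1=1)
  nb ...: next=.  (t=0,i=19, bit0=0)
  bits 01100010 = 98

98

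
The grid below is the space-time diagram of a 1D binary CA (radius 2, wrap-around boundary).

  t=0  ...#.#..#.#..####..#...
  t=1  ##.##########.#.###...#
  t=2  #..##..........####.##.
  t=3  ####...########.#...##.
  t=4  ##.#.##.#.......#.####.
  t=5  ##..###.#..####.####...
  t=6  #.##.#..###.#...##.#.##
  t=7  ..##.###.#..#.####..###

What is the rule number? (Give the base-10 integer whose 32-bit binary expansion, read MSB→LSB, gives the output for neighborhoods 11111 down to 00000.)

316599915

  [31] ##### => .  t=1,i=5
  [30] ####. => .  t=0,i=15
  [29] ###.# => .  t=1,i=1
  [28] ###.. => #  t=0,i=16
  [27] ##.## => .  t=1,i=2
  [26] ##.#. => .  t=1,i=13
  [25] ##..# => #  t=0,i=17
  [24] ##... => .  t=1,i=19
  [23] #.### => #  t=1,i=3
  [22] #.##. => #  t=2,i=20
  [21] #.#.# => .  t=1,i=14
  [20] #.#.. => #  t=0,i=5
  [19] #..## => #  t=0,i=12
  [18] #..#. => #  t=0,i=7
  [17] #...# => #  t=1,i=20
  [16] #.... => .  t=0,i=21
  [15] .#### => #  t=0,i=14
  [14] .###. => #  t=1,i=0
  [13] .##.# => #  t=2,i=21
  [12] .##.. => .  t=2,i=4
  [11] .#.## => #  t=1,i=15
  [10] .#.#. => #  t=0,i=4
  [9] .#..# => #  t=0,i=6
  [8] .#... => .  t=0,i=20
  [7] ..### => .  t=0,i=13
  [6] ..##. => #  t=2,i=3
  [5] ..#.# => #  t=0,i=3
  [4] ..#.. => .  t=0,i=19
  [3] ...## => #  t=1,i=21
  [2] ...#. => .  t=0,i=2
  [1] ....# => #  t=0,i=1
  [0] ..... => #  t=0,i=0
  bits 00010010110111101110111001101011 = 316599915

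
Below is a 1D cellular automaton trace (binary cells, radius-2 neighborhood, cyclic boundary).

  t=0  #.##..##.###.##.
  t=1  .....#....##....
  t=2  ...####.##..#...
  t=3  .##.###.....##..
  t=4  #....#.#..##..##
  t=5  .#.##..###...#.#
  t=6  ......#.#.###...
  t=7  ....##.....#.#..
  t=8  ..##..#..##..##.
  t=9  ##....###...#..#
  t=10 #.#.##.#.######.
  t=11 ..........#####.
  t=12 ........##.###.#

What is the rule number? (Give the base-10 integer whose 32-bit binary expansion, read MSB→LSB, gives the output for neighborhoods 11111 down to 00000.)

3776627486

  nb #####: next=#  (t=10,i=11, bit31=1)
  nb ####.: next=#  (t=2,i=5, bit30=1)
  nb ###.#: next=#  (t=0,i=11, bit29=1)
  nb ###..: next=.  (t=3,i=6, bit28=0)
  nb ##.##: next=.  (t=0,i=8, bit27=0)
  nb ##.#.: next=.  (t=0,i=15, bit26=0)
  nb ##..#: next=.  (t=0,i=4, bit25=0)
  nb ##...: next=#  (t=1,i=12, bit24=1)
  nb #.###: next=.  (t=0,i=9, bit23=0)
  nb #.##.: next=.  (t=0,i=2, bit22=0)
  nb #.#.#: next=.  (t=0,i=0, bit21=0)
  nb #.#..: next=#  (t=4,i=7, bit20=1)
  nb #..##: next=#  (t=0,i=5, bit19=1)
  nb #..#.: next=.  (t=2,i=11, bit18=0)
  nb #...#: next=#  (t=3,i=15, bit17=1)
  nb #....: next=.  (t=1,i=7, bit16=0)
  nb .####: next=#  (t=2,i=4, bit15=1)
  nb .###.: next=#  (t=0,i=10, bit14=1)
  nb .##.#: next=.  (t=0,i=7, bit13=0)
  nb .##..: next=.  (t=0,i=3, bit12=0)
  nb .#.##: next=.  (t=0,i=1, bit11=0)
  nb .#.#.: next=.  (t=4,i=6, bit10=0)
  nb .#..#: next=#  (t=4,i=8, bit9=1)
  nb .#...: next=#  (t=1,i=6, bit8=1)
  nb ..###: next=.  (t=2,i=3, bit7=0)
  nb ..##.: next=.  (t=0,i=6, bit6=0)
  nb ..#.#: next=.  (t=4,i=5, bit5=0)
  nb ..#..: next=#  (t=1,i=5, bit4=1)
  nb ...##: next=#  (t=1,i=9, bit3=1)
  nb ...#.: next=#  (t=1,i=4, bit2=1)
  nb ....#: next=#  (t=1,i=3, bit1=1)
  nb .....: next=.  (t=1,i=0, bit0=0)
  bits 11100001000110101100001100011110 = 3776627486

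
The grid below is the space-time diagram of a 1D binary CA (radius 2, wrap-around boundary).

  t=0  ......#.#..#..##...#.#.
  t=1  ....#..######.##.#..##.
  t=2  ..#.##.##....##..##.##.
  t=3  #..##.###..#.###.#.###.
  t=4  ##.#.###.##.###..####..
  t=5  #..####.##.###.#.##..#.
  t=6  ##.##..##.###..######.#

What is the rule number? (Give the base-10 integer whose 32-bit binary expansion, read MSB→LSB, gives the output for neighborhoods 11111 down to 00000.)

183951058

  ##### -> .   bit 31 = 0  t=1,i=9
  ####. -> .   bit 30 = 0  t=1,i=11
  ###.# -> .   bit 29 = 0  t=1,i=12
  ###.. -> .   bit 28 = 0  t=3,i=8
  ##.## -> #   bit 27 = 1  t=1,i=13
  ##.#. -> .   bit 26 = 0  t=1,i=16
  ##..# -> #   bit 25 = 1  t=2,i=15
  ##... -> .   bit 24 = 0  t=0,i=16
  #.### -> #   bit 23 = 1  t=3,i=6
  #.##. -> #   bit 22 = 1  t=1,i=14
  #.#.# -> #   bit 21 = 1  t=3,i=17
  #.#.. -> #   bit 20 = 1  t=0,i=8
  #..## -> .   bit 19 = 0  t=0,i=13
  #..#. -> #   bit 18 = 1  t=0,i=10
  #...# -> #   bit 17 = 1  t=0,i=17
  #.... -> .   bit 16 = 0  t=0,i=0
  .#### -> #   bit 15 = 1  t=1,i=8
  .###. -> #   bit 14 = 1  t=3,i=7
  .##.# -> .   bit 13 = 0  t=1,i=15
  .##.. -> #   bit 12 = 1  t=0,i=15
  .#.## -> #   bit 11 = 1  t=2,i=3
  .#.#. -> #   bit 10 = 1  t=0,i=7
  .#..# -> #   bit 9 = 1  t=0,i=9
  .#... -> .   bit 8 = 0  t=0,i=22
  ..### -> #   bit 7 = 1  t=1,i=7
  ..##. -> #   bit 6 = 1  t=0,i=14
  ..#.# -> .   bit 5 = 0  t=0,i=6
  ..#.. -> #   bit 4 = 1  t=0,i=11
  ...## -> .   bit 3 = 0  t=2,i=12
  ...#. -> .   bit 2 = 0  t=0,i=5
  ....# -> #   bit 1 = 1  t=0,i=4
  ..... -> .   bit 0 = 0  t=0,i=1
  bits 00001010111101101101111011010010 = 183951058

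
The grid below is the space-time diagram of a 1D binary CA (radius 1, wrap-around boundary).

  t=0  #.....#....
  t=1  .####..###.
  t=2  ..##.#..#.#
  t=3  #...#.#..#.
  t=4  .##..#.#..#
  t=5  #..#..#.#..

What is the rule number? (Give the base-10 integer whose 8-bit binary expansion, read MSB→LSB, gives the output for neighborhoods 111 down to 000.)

  ###|#  b7=1 t=1,i=2
  ##.|.  b6=0 t=1,i=4
  #.#|#  b5=1 t=2,i=4
  #..|#  b4=1 t=0,i=1
  .##|.  b3=0 t=1,i=1
  .#.|.  b2=0 t=0,i=0
  ..#|.  b1=0 t=0,i=5
  ...|#  b0=1 t=0,i=2
  bits 10110001 = 177

177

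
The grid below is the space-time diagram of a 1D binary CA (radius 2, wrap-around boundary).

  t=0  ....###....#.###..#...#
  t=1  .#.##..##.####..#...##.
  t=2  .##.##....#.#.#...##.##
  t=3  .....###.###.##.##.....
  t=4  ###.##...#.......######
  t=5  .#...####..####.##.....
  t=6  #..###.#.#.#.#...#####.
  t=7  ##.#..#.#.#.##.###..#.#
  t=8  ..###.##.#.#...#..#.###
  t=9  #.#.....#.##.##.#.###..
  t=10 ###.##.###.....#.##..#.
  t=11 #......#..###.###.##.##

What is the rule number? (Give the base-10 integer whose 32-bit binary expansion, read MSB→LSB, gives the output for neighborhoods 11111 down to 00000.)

1200823981

  nb #####: next=.  (t=4,i=0, bit31=0)
  nb ####.: next=#  (t=1,i=12, bit30=1)
  nb ###.#: next=.  (t=3,i=7, bit29=0)
  nb ###..: next=.  (t=0,i=6, bit28=0)
  nb ##.##: next=.  (t=1,i=9, bit27=0)
  nb ##.#.: next=#  (t=6,i=6, bit26=1)
  nb ##..#: next=#  (t=0,i=16, bit25=1)
  nb ##...: next=#  (t=0,i=7, bit24=1)
  nb #.###: next=#  (t=0,i=13, bit23=1)
  nb #.##.: next=.  (t=1,i=3, bit22=0)
  nb #.#.#: next=.  (t=2,i=12, bit21=0)
  nb #.#..: next=#  (t=2,i=14, bit20=1)
  nb #..##: next=.  (t=1,i=6, bit19=0)
  nb #..#.: next=.  (t=0,i=17, bit18=0)
  nb #...#: next=#  (t=0,i=20, bit17=1)
  nb #....: next=#  (t=0,i=1, bit16=1)
  nb .####: next=.  (t=1,i=11, bit15=0)
  nb .###.: next=.  (t=0,i=5, bit14=0)
  nb .##.#: next=.  (t=1,i=8, bit13=0)
  nb .##..: next=#  (t=1,i=4, bit12=1)
  nb .#.##: next=#  (t=0,i=12, bit11=1)
  nb .#.#.: next=#  (t=2,i=11, bit10=1)
  nb .#..#: next=#  (t=6,i=1, bit9=1)
  nb .#...: next=.  (t=0,i=0, bit8=0)
  nb ..###: next=#  (t=0,i=4, bit7=1)
  nb ..##.: next=.  (t=1,i=7, bit6=0)
  nb ..#.#: next=#  (t=0,i=11, bit5=1)
  nb ..#..: next=.  (t=0,i=18, bit4=0)
  nb ...##: next=#  (t=0,i=3, bit3=1)
  nb ...#.: next=#  (t=0,i=10, bit2=1)
  nb ....#: next=.  (t=0,i=2, bit1=0)
  nb .....: next=#  (t=3,i=0, bit0=1)
  bits 01000111100100110001111010101101 = 1200823981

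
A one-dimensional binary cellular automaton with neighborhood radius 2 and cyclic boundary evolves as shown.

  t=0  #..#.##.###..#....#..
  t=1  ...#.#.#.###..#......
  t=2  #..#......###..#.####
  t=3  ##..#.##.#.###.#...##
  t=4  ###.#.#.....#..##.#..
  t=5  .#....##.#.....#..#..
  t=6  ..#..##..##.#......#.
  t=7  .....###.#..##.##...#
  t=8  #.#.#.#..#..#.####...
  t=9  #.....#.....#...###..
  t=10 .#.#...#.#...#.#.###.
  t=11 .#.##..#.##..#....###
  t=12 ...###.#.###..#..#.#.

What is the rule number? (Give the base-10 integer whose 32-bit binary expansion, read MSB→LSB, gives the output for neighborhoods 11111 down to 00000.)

  [31] ##### => #  t=2,i=19
  [30] ####. => #  t=2,i=20
  [29] ###.# => .  t=3,i=13
  [28] ###.. => #  t=0,i=10
  [27] ##.## => #  t=0,i=7
  [26] ##.#. => .  t=3,i=8
  [25] ##..# => #  t=0,i=11
  [24] ##... => #  t=7,i=17
  [23] #.### => .  t=0,i=8
  [22] #.##. => #  t=0,i=5
  [21] #.#.# => .  t=1,i=5
  [20] #.#.. => #  t=3,i=15
  [19] #..## => .  t=4,i=14
  [18] #..#. => .  t=0,i=2
  [17] #...# => .  t=3,i=17
  [16] #.... => .  t=0,i=15
  [15] .#### => .  t=2,i=18
  [14] .###. => #  t=0,i=9
  [13] .##.# => .  t=0,i=6
  [12] .##.. => #  t=6,i=6
  [11] .#.## => .  t=0,i=4
  [10] .#.#. => .  t=1,i=4
  [9] .#..# => .  t=0,i=1
  [8] .#... => #  t=0,i=14
  [7] ..### => .  t=2,i=10
  [6] ..##. => #  t=4,i=15
  [5] ..#.# => #  t=0,i=3
  [4] ..#.. => .  t=0,i=0
  [3] ...## => #  t=2,i=9
  [2] ...#. => .  t=0,i=17
  [1] ....# => .  t=0,i=16
  [0] ..... => #  t=1,i=0
  bits 11011011010100000101000101101001 = 3679474025

3679474025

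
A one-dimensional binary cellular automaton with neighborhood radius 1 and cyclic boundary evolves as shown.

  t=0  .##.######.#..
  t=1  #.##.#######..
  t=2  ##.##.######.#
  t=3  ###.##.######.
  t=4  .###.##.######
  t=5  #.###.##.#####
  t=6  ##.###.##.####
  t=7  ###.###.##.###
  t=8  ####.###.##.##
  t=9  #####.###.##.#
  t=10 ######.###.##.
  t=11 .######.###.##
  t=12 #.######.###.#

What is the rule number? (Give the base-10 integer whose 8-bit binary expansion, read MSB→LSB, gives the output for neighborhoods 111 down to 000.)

  [7] ### => #  t=0,i=5
  [6] ##. => #  t=0,i=2
  [5] #.# => #  t=0,i=3
  [4] #.. => .  t=0,i=12
  [3] .## => .  t=0,i=1
  [2] .#. => #  t=0,i=11
  [1] ..# => #  t=0,i=0
  [0] ... => .  t=0,i=13
  bits 11100110 = 230

230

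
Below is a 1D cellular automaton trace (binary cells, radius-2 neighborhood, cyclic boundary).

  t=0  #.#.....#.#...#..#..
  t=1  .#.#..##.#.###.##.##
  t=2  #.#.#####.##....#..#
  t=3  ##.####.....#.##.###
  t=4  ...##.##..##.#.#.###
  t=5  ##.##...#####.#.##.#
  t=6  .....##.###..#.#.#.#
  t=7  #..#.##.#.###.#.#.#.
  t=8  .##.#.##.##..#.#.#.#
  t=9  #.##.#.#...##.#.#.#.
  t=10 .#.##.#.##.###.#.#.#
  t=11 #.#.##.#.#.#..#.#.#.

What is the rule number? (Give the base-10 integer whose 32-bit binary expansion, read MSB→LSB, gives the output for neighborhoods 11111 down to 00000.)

  #####|#  b31=1 t=2,i=6
  ####.|.  b30=0 t=2,i=7
  ###.#|.  b29=0 t=1,i=13
  ###..|#  b28=1 t=3,i=6
  ##.##|.  b27=0 t=1,i=14
  ##.#.|#  b26=1 t=1,i=0
  ##..#|#  b25=1 t=4,i=8
  ##...|#  b24=1 t=2,i=12
  #.###|#  b23=1 t=1,i=11
  #.##.|.  b22=0 t=1,i=15
  #.#.#|.  b21=0 t=1,i=1
  #.#..|.  b20=0 t=0,i=2
  #..##|#  b19=1 t=1,i=5
  #..#.|#  b18=1 t=0,i=16
  #...#|#  b17=1 t=0,i=12
  #....|.  b16=0 t=0,i=4
  .####|#  b15=1 t=2,i=5
  .###.|.  b14=0 t=1,i=12
  .##.#|#  b13=1 t=1,i=7
  .##..|.  b12=0 t=2,i=11
  .#.##|#  b11=1 t=1,i=10
  .#.#.|#  b10=1 t=0,i=1
  .#..#|#  b9=1 t=0,i=15
  .#...|#  b8=1 t=0,i=3
  ..###|#  b7=1 t=5,i=8
  ..##.|#  b6=1 t=1,i=6
  ..#.#|.  b5=0 t=0,i=0
  ..#..|.  b4=0 t=0,i=14
  ...##|.  b3=0 t=4,i=2
  ...#.|#  b2=1 t=0,i=7
  ....#|#  b1=1 t=0,i=6
  .....|.  b0=0 t=0,i=5
  bits 10010111100011101010111111000110 = 2542710726

2542710726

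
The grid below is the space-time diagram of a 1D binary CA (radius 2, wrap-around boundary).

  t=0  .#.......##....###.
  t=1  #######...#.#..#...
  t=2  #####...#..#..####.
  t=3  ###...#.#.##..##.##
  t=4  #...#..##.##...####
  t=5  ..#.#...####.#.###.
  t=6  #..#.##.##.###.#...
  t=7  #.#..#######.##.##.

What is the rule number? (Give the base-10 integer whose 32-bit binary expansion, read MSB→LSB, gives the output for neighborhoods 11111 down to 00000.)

  ##### -> #   bit 31 = 1  t=1,i=2
  ####. -> .   bit 30 = 0  t=1,i=5
  ###.# -> #   bit 29 = 1  t=2,i=17
  ###.. -> .   bit 28 = 0  t=0,i=17
  ##.## -> #   bit 27 = 1  t=2,i=18
  ##.#. -> #   bit 26 = 1  t=5,i=12
  ##..# -> .   bit 25 = 0  t=0,i=18
  ##... -> .   bit 24 = 0  t=0,i=11
  #.### -> #   bit 23 = 1  t=2,i=0
  #.##. -> #   bit 22 = 1  t=3,i=10
  #.#.# -> #   bit 21 = 1  t=3,i=8
  #.#.. -> .   bit 20 = 0  t=1,i=12
  #..## -> .   bit 19 = 0  t=2,i=13
  #..#. -> #   bit 18 = 1  t=0,i=0
  #...# -> #   bit 17 = 1  t=1,i=8
  #.... -> #   bit 16 = 1  t=0,i=3
  .#### -> #   bit 15 = 1  t=1,i=1
  .###. -> .   bit 14 = 0  t=0,i=16
  .##.# -> #   bit 13 = 1  t=3,i=15
  .##.. -> #   bit 12 = 1  t=0,i=10
  .#.## -> .   bit 11 = 0  t=3,i=9
  .#.#. -> #   bit 10 = 1  t=1,i=11
  .#..# -> .   bit 9 = 0  t=1,i=13
  .#... -> #   bit 8 = 1  t=0,i=2
  ..### -> #   bit 7 = 1  t=0,i=15
  ..##. -> .   bit 6 = 0  t=0,i=9
  ..#.# -> .   bit 5 = 0  t=1,i=10
  ..#.. -> #   bit 4 = 1  t=0,i=1
  ...## -> .   bit 3 = 0  t=0,i=8
  ...#. -> .   bit 2 = 0  t=1,i=9
  ....# -> .   bit 1 = 0  t=0,i=7
  ..... -> #   bit 0 = 1  t=0,i=4
  bits 10101100111001111011010110010001 = 2900866449

2900866449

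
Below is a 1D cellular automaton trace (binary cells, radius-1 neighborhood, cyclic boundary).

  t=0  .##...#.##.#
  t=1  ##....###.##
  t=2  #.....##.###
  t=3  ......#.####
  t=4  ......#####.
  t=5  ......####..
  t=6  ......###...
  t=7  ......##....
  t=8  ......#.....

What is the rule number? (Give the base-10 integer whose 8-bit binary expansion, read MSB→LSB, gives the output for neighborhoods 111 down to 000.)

172

  nb ###: next=#  (t=1,i=0, bit7=1)
  nb ##.: next=.  (t=0,i=2, bit6=0)
  nb #.#: next=#  (t=0,i=0, bit5=1)
  nb #..: next=.  (t=0,i=3, bit4=0)
  nb .##: next=#  (t=0,i=1, bit3=1)
  nb .#.: next=#  (t=0,i=6, bit2=1)
  nb ..#: next=.  (t=0,i=5, bit1=0)
  nb ...: next=.  (t=0,i=4, bit0=0)
  bits 10101100 = 172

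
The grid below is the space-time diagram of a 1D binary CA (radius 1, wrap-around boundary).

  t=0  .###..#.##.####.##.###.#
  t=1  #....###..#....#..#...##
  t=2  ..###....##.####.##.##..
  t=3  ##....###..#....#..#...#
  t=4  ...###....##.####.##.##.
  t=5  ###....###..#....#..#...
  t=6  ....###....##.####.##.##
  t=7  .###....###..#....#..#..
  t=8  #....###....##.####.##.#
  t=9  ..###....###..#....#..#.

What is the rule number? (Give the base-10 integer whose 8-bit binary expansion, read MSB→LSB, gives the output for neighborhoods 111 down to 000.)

  nb ###: next=.  (t=0,i=2, bit7=0)
  nb ##.: next=.  (t=0,i=3, bit6=0)
  nb #.#: next=#  (t=0,i=0, bit5=1)
  nb #..: next=.  (t=0,i=4, bit4=0)
  nb .##: next=.  (t=0,i=1, bit3=0)
  nb .#.: next=#  (t=0,i=6, bit2=1)
  nb ..#: next=#  (t=0,i=5, bit1=1)
  nb ...: next=#  (t=1,i=2, bit0=1)
  bits 00100111 = 39

39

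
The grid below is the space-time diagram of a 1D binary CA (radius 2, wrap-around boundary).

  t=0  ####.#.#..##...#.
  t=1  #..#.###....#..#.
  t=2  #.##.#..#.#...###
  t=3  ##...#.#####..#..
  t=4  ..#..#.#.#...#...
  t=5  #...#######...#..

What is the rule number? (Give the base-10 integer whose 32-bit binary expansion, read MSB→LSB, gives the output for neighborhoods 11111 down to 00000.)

  #####|#  b31=1 t=3,i=9
  ####.|.  b30=0 t=0,i=2
  ###.#|#  b29=1 t=0,i=3
  ###..|.  b28=0 t=1,i=7
  ##.##|#  b27=1 t=2,i=1
  ##.#.|.  b26=0 t=0,i=4
  ##..#|.  b25=0 t=3,i=12
  ##...|#  b24=1 t=0,i=12
  #.###|#  b23=1 t=0,i=0
  #.##.|.  b22=0 t=2,i=2
  #.#.#|#  b21=1 t=0,i=5
  #.#..|#  b20=1 t=0,i=7
  #..##|.  b19=0 t=0,i=9
  #..#.|#  b18=1 t=1,i=2
  #...#|.  b17=0 t=0,i=13
  #....|.  b16=0 t=1,i=9
  .####|.  b15=0 t=0,i=1
  .###.|.  b14=0 t=1,i=6
  .##.#|.  b13=0 t=2,i=3
  .##..|.  b12=0 t=0,i=11
  .#.##|.  b11=0 t=0,i=16
  .#.#.|#  b10=1 t=0,i=6
  .#..#|.  b9=0 t=0,i=8
  .#...|#  b8=1 t=2,i=11
  ..###|#  b7=1 t=2,i=14
  ..##.|.  b6=0 t=0,i=10
  ..#.#|#  b5=1 t=0,i=15
  ..#..|.  b4=0 t=1,i=12
  ...##|.  b3=0 t=2,i=13
  ...#.|.  b2=0 t=0,i=14
  ....#|#  b1=1 t=1,i=10
  .....|.  b0=0 t=4,i=16
  bits 10101001101101000000010110100010 = 2847147426

2847147426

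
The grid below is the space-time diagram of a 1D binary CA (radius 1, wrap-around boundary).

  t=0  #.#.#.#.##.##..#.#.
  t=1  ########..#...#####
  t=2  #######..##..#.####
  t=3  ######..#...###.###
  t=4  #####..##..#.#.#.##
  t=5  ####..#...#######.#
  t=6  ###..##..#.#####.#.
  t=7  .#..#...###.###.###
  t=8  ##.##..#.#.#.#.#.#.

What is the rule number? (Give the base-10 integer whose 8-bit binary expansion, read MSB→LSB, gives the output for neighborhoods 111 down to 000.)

  nb ###: next=#  (t=1,i=0, bit7=1)
  nb ##.: next=.  (t=0,i=9, bit6=0)
  nb #.#: next=#  (t=0,i=1, bit5=1)
  nb #..: next=.  (t=0,i=13, bit4=0)
  nb .##: next=.  (t=0,i=8, bit3=0)
  nb .#.: next=#  (t=0,i=0, bit2=1)
  nb ..#: next=#  (t=0,i=14, bit1=1)
  nb ...: next=.  (t=1,i=12, bit0=0)
  bits 10100110 = 166

166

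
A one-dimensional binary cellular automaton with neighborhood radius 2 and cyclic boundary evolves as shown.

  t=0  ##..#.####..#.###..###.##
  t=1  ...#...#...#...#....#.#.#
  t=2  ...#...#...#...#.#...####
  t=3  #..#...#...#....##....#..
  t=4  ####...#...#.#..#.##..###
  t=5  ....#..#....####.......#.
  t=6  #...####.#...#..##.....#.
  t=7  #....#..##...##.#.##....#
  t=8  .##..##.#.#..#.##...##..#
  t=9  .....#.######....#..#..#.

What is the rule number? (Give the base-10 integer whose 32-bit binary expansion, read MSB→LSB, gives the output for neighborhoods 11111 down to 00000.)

  nb #####: next=.  (t=4,i=0, bit31=0)
  nb ####.: next=.  (t=0,i=0, bit30=0)
  nb ###.#: next=.  (t=0,i=21, bit29=0)
  nb ###..: next=.  (t=0,i=1, bit28=0)
  nb ##.##: next=#  (t=0,i=22, bit27=1)
  nb ##.#.: next=#  (t=6,i=8, bit26=1)
  nb ##..#: next=.  (t=0,i=2, bit25=0)
  nb ##...: next=#  (t=2,i=0, bit24=1)
  nb #.###: next=.  (t=0,i=6, bit23=0)
  nb #.##.: next=.  (t=4,i=18, bit22=0)
  nb #.#.#: next=#  (t=1,i=22, bit21=1)
  nb #.#..: next=#  (t=1,i=24, bit20=1)
  nb #..##: next=.  (t=0,i=18, bit19=0)
  nb #..#.: next=#  (t=0,i=3, bit18=1)
  nb #...#: next=.  (t=1,i=1, bit17=0)
  nb #....: next=#  (t=1,i=17, bit16=1)
  nb .####: next=#  (t=0,i=7, bit15=1)
  nb .###.: next=#  (t=0,i=15, bit14=1)
  nb .##.#: next=.  (t=7,i=14, bit13=0)
  nb .##..: next=.  (t=3,i=17, bit12=0)
  nb .#.##: next=.  (t=0,i=5, bit11=0)
  nb .#.#.: next=#  (t=1,i=21, bit10=1)
  nb .#..#: next=#  (t=3,i=1, bit9=1)
  nb .#...: next=.  (t=1,i=0, bit8=0)
  nb ..###: next=.  (t=0,i=19, bit7=0)
  nb ..##.: next=#  (t=3,i=16, bit6=1)
  nb ..#.#: next=.  (t=0,i=4, bit5=0)
  nb ..#..: next=#  (t=1,i=3, bit4=1)
  nb ...##: next=.  (t=2,i=20, bit3=0)
  nb ...#.: next=.  (t=1,i=2, bit2=0)
  nb ....#: next=.  (t=1,i=18, bit1=0)
  nb .....: next=.  (t=5,i=1, bit0=0)
  bits 00001101001101011100011001010000 = 221627984

221627984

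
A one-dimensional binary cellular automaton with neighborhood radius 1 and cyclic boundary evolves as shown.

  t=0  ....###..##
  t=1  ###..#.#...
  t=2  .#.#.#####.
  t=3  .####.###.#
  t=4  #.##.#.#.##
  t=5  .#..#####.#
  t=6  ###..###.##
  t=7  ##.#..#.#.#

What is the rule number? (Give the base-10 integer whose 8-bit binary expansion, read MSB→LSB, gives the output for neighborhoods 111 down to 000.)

  ### -> #   bit 7 = 1  t=0,i=5
  ##. -> .   bit 6 = 0  t=0,i=6
  #.# -> #   bit 5 = 1  t=1,i=6
  #.. -> #   bit 4 = 1  t=0,i=0
  .## -> .   bit 3 = 0  t=0,i=4
  .#. -> #   bit 2 = 1  t=1,i=5
  ..# -> .   bit 1 = 0  t=0,i=3
  ... -> #   bit 0 = 1  t=0,i=1
  bits 10110101 = 181

181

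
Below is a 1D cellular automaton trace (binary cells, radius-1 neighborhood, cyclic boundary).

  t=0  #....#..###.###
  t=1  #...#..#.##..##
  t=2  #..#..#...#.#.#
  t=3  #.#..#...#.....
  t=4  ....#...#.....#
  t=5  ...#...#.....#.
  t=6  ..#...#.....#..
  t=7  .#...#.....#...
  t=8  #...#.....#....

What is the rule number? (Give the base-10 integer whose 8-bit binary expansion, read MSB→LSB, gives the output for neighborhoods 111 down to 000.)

  ###|#  b7=1 t=0,i=9
  ##.|#  b6=1 t=0,i=0
  #.#|.  b5=0 t=0,i=11
  #..|.  b4=0 t=0,i=1
  .##|.  b3=0 t=0,i=8
  .#.|.  b2=0 t=0,i=5
  ..#|#  b1=1 t=0,i=4
  ...|.  b0=0 t=0,i=2
  bits 11000010 = 194

194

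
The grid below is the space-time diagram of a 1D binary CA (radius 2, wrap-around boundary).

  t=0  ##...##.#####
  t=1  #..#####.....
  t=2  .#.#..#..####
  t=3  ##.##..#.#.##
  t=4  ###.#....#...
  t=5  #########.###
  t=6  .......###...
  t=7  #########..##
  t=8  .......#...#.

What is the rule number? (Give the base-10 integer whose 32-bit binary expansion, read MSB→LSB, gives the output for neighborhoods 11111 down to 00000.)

1815311311

  [31] ##### => .  t=0,i=10
  [30] ####. => #  t=0,i=0
  [29] ###.# => #  t=2,i=12
  [28] ###.. => .  t=0,i=1
  [27] ##.## => #  t=0,i=7
  [26] ##.#. => #  t=2,i=0
  [25] ##..# => .  t=3,i=5
  [24] ##... => .  t=0,i=2
  [23] #.### => .  t=0,i=8
  [22] #.##. => .  t=3,i=3
  [21] #.#.# => #  t=2,i=1
  [20] #.#.. => #  t=2,i=3
  [19] #..## => .  t=1,i=2
  [18] #..#. => .  t=2,i=5
  [17] #...# => #  t=0,i=3
  [16] #.... => #  t=1,i=9
  [15] .#### => .  t=0,i=9
  [14] .###. => #  t=4,i=1
  [13] .##.# => #  t=0,i=6
  [12] .##.. => #  t=3,i=4
  [11] .#.## => .  t=3,i=10
  [10] .#.#. => .  t=2,i=2
  [9] .#..# => #  t=1,i=1
  [8] .#... => #  t=4,i=5
  [7] ..### => #  t=1,i=3
  [6] ..##. => #  t=0,i=5
  [5] ..#.# => .  t=3,i=7
  [4] ..#.. => .  t=1,i=0
  [3] ...## => #  t=0,i=4
  [2] ...#. => #  t=1,i=12
  [1] ....# => #  t=1,i=11
  [0] ..... => #  t=1,i=10
  bits 01101100001100110111001111001111 = 1815311311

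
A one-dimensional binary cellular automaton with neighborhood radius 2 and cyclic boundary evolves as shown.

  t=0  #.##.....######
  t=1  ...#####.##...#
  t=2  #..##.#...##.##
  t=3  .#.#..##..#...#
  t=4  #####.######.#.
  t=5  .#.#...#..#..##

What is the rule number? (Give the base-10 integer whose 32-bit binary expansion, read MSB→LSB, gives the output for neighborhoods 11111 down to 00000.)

1127604183

  nb #####: next=.  (t=0,i=11, bit31=0)
  nb ####.: next=#  (t=0,i=14, bit30=1)
  nb ###.#: next=.  (t=0,i=0, bit29=0)
  nb ###..: next=.  (t=2,i=0, bit28=0)
  nb ##.##: next=.  (t=0,i=1, bit27=0)
  nb ##.#.: next=.  (t=2,i=5, bit26=0)
  nb ##..#: next=#  (t=2,i=1, bit25=1)
  nb ##...: next=#  (t=0,i=4, bit24=1)
  nb #.###: next=.  (t=2,i=13, bit23=0)
  nb #.##.: next=.  (t=0,i=2, bit22=0)
  nb #.#.#: next=#  (t=3,i=1, bit21=1)
  nb #.#..: next=#  (t=2,i=6, bit20=1)
  nb #..##: next=.  (t=2,i=2, bit19=0)
  nb #..#.: next=#  (t=3,i=9, bit18=1)
  nb #...#: next=.  (t=1,i=1, bit17=0)
  nb #....: next=#  (t=0,i=5, bit16=1)
  nb .####: next=#  (t=0,i=10, bit15=1)
  nb .###.: next=#  (t=2,i=14, bit14=1)
  nb .##.#: next=.  (t=2,i=4, bit13=0)
  nb .##..: next=#  (t=0,i=3, bit12=1)
  nb .#.##: next=#  (t=4,i=14, bit11=1)
  nb .#.#.: next=#  (t=3,i=0, bit10=1)
  nb .#..#: next=#  (t=3,i=4, bit9=1)
  nb .#...: next=#  (t=1,i=0, bit8=1)
  nb ..###: next=#  (t=0,i=9, bit7=1)
  nb ..##.: next=#  (t=2,i=3, bit6=1)
  nb ..#.#: next=.  (t=3,i=14, bit5=0)
  nb ..#..: next=#  (t=1,i=14, bit4=1)
  nb ...##: next=.  (t=0,i=8, bit3=0)
  nb ...#.: next=#  (t=1,i=13, bit2=1)
  nb ....#: next=#  (t=0,i=7, bit1=1)
  nb .....: next=#  (t=0,i=6, bit0=1)
  bits 01000011001101011101111111010111 = 1127604183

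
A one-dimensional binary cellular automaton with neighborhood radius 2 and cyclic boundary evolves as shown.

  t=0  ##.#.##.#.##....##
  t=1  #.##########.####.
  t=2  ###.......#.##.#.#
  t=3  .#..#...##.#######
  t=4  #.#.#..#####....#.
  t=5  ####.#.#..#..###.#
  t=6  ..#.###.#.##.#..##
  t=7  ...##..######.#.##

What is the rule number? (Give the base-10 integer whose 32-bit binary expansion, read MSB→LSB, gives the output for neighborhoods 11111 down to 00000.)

  [31] ##### => .  t=1,i=4
  [30] ####. => #  t=0,i=0
  [29] ###.# => .  t=0,i=1
  [28] ###.. => .  t=2,i=2
  [27] ##.## => #  t=1,i=12
  [26] ##.#. => #  t=0,i=2
  [25] ##..# => .  t=6,i=0
  [24] ##... => .  t=0,i=12
  [23] #.### => #  t=1,i=2
  [22] #.##. => #  t=0,i=5
  [21] #.#.# => #  t=0,i=3
  [20] #.#.. => .  t=3,i=1
  [19] #..## => .  t=4,i=6
  [18] #..#. => .  t=3,i=3
  [17] #...# => .  t=3,i=6
  [16] #.... => #  t=0,i=13
  [15] .#### => .  t=0,i=17
  [14] .###. => .  t=5,i=14
  [13] .##.# => #  t=0,i=6
  [12] .##.. => #  t=0,i=11
  [11] .#.## => #  t=0,i=4
  [10] .#.#. => #  t=4,i=1
  [9] .#..# => #  t=3,i=2
  [8] .#... => .  t=3,i=5
  [7] ..### => #  t=0,i=16
  [6] ..##. => #  t=3,i=8
  [5] ..#.# => .  t=2,i=10
  [4] ..#.. => #  t=3,i=4
  [3] ...## => #  t=0,i=15
  [2] ...#. => #  t=2,i=9
  [1] ....# => #  t=0,i=14
  [0] ..... => .  t=2,i=5
  bits 01001100111000010011111011011110 = 1289830110

1289830110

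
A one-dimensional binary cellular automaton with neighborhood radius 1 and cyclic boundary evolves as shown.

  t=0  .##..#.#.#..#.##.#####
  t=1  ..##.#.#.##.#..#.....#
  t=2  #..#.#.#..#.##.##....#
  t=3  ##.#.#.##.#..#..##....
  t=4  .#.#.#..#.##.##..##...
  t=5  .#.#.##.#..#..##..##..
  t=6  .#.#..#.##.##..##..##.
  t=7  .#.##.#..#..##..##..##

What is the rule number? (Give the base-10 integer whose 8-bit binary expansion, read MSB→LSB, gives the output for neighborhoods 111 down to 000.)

  ### -> .   bit 7 = 0  t=0,i=18
  ##. -> #   bit 6 = 1  t=0,i=2
  #.# -> .   bit 5 = 0  t=0,i=0
  #.. -> #   bit 4 = 1  t=0,i=3
  .## -> .   bit 3 = 0  t=0,i=1
  .#. -> #   bit 2 = 1  t=0,i=5
  ..# -> .   bit 1 = 0  t=0,i=4
  ... -> .   bit 0 = 0  t=1,i=17
  bits 01010100 = 84

84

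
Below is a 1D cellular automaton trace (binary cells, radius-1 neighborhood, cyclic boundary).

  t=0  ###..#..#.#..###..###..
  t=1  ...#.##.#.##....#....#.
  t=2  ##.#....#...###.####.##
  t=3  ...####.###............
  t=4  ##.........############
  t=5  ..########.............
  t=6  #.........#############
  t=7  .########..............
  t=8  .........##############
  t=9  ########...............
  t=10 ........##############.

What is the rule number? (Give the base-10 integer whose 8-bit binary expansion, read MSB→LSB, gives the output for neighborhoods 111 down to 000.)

21

  [7] ### => .  t=0,i=1
  [6] ##. => .  t=0,i=2
  [5] #.# => .  t=0,i=9
  [4] #.. => #  t=0,i=3
  [3] .## => .  t=0,i=0
  [2] .#. => #  t=0,i=5
  [1] ..# => .  t=0,i=4
  [0] ... => #  t=1,i=0
  bits 00010101 = 21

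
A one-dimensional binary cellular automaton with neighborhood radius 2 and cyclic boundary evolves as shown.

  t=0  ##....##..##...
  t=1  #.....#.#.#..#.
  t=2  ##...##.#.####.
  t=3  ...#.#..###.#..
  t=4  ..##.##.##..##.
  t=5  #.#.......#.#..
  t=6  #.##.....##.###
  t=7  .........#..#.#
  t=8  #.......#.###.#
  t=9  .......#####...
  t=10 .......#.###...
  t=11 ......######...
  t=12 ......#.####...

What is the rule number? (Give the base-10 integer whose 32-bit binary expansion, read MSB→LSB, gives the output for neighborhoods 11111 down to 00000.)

3535162340

  #####|#  b31=1 t=9,i=9
  ####.|#  b30=1 t=2,i=12
  ###.#|.  b29=0 t=2,i=13
  ###..|#  b28=1 t=9,i=11
  ##.##|.  b27=0 t=2,i=14
  ##.#.|.  b26=0 t=2,i=7
  ##..#|#  b25=1 t=0,i=8
  ##...|.  b24=0 t=0,i=2
  #.###|#  b23=1 t=2,i=10
  #.##.|.  b22=0 t=2,i=0
  #.#.#|#  b21=1 t=1,i=8
  #.#..|#  b20=1 t=1,i=0
  #..##|.  b19=0 t=0,i=9
  #..#.|#  b18=1 t=1,i=12
  #...#|#  b17=1 t=0,i=13
  #....|.  b16=0 t=0,i=3
  .####|.  b15=0 t=2,i=11
  .###.|#  b14=1 t=3,i=9
  .##.#|.  b13=0 t=2,i=6
  .##..|.  b12=0 t=0,i=1
  .#.##|#  b11=1 t=2,i=9
  .#.#.|.  b10=0 t=1,i=7
  .#..#|#  b9=1 t=1,i=11
  .#...|#  b8=1 t=1,i=1
  ..###|#  b7=1 t=3,i=8
  ..##.|#  b6=1 t=0,i=0
  ..#.#|#  b5=1 t=1,i=6
  ..#..|.  b4=0 t=7,i=9
  ...##|.  b3=0 t=0,i=5
  ...#.|#  b2=1 t=1,i=5
  ....#|.  b1=0 t=0,i=4
  .....|.  b0=0 t=1,i=3
  bits 11010010101101100100101111100100 = 3535162340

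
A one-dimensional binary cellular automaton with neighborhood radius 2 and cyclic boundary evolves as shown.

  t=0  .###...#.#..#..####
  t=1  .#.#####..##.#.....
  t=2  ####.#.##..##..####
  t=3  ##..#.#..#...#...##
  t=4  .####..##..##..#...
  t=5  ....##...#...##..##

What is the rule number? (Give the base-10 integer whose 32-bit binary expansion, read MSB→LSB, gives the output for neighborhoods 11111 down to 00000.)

2542217767

  ##### -> #   bit 31 = 1  t=1,i=5
  ####. -> .   bit 30 = 0  t=0,i=17
  ###.# -> .   bit 29 = 0  t=0,i=18
  ###.. -> #   bit 28 = 1  t=0,i=3
  ##.## -> .   bit 27 = 0  t=0,i=0
  ##.#. -> #   bit 26 = 1  t=1,i=12
  ##..# -> #   bit 25 = 1  t=1,i=8
  ##... -> #   bit 24 = 1  t=0,i=4
  #.### -> #   bit 23 = 1  t=0,i=1
  #.##. -> .   bit 22 = 0  t=2,i=7
  #.#.# -> .   bit 21 = 0  t=2,i=5
  #.#.. -> .   bit 20 = 0  t=0,i=9
  #..## -> .   bit 19 = 0  t=0,i=14
  #..#. -> #   bit 18 = 1  t=0,i=11
  #...# -> #   bit 17 = 1  t=0,i=5
  #.... -> #   bit 16 = 1  t=1,i=15
  .#### -> .   bit 15 = 0  t=0,i=16
  .###. -> .   bit 14 = 0  t=0,i=2
  .##.# -> #   bit 13 = 1  t=1,i=11
  .##.. -> .   bit 12 = 0  t=2,i=8
  .#.## -> #   bit 11 = 1  t=1,i=2
  .#.#. -> .   bit 10 = 0  t=0,i=8
  .#..# -> #   bit 9 = 1  t=0,i=10
  .#... -> .   bit 8 = 0  t=1,i=14
  ..### -> .   bit 7 = 0  t=0,i=15
  ..##. -> .   bit 6 = 0  t=1,i=10
  ..#.# -> #   bit 5 = 1  t=0,i=7
  ..#.. -> .   bit 4 = 0  t=0,i=12
  ...## -> .   bit 3 = 0  t=3,i=16
  ...#. -> #   bit 2 = 1  t=0,i=6
  ....# -> #   bit 1 = 1  t=1,i=18
  ..... -> #   bit 0 = 1  t=1,i=16
  bits 10010111100001110010101000100111 = 2542217767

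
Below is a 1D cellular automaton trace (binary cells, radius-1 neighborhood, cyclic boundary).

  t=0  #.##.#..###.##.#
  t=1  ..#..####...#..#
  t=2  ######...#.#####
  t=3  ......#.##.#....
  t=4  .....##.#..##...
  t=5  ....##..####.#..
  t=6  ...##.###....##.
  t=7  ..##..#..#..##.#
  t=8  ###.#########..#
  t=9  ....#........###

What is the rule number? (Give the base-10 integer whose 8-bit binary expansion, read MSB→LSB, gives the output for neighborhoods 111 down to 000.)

  ### -> .   bit 7 = 0  t=0,i=9
  ##. -> .   bit 6 = 0  t=0,i=0
  #.# -> .   bit 5 = 0  t=0,i=1
  #.. -> #   bit 4 = 1  t=0,i=6
  .## -> #   bit 3 = 1  t=0,i=2
  .#. -> #   bit 2 = 1  t=0,i=5
  ..# -> #   bit 1 = 1  t=0,i=7
  ... -> .   bit 0 = 0  t=1,i=10
  bits 00011110 = 30

30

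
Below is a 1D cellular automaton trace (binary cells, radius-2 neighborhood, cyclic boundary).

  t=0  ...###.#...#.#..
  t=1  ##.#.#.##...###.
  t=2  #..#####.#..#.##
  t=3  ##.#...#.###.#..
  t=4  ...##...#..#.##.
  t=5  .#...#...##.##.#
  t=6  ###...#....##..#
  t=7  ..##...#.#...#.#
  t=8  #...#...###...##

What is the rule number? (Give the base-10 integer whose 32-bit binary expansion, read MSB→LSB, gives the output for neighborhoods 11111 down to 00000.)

997461891

  nb #####: next=.  (t=2,i=5, bit31=0)
  nb ####.: next=.  (t=2,i=6, bit30=0)
  nb ###.#: next=#  (t=0,i=5, bit29=1)
  nb ###..: next=#  (t=2,i=0, bit28=1)
  nb ##.##: next=#  (t=1,i=15, bit27=1)
  nb ##.#.: next=.  (t=0,i=6, bit26=0)
  nb ##..#: next=#  (t=2,i=1, bit25=1)
  nb ##...: next=#  (t=1,i=9, bit24=1)
  nb #.###: next=.  (t=2,i=14, bit23=0)
  nb #.##.: next=#  (t=1,i=0, bit22=1)
  nb #.#.#: next=#  (t=1,i=3, bit21=1)
  nb #.#..: next=#  (t=0,i=7, bit20=1)
  nb #..##: next=.  (t=2,i=2, bit19=0)
  nb #..#.: next=#  (t=2,i=11, bit18=1)
  nb #...#: next=.  (t=0,i=9, bit17=0)
  nb #....: next=.  (t=0,i=15, bit16=0)
  nb .####: next=.  (t=2,i=4, bit15=0)
  nb .###.: next=.  (t=0,i=4, bit14=0)
  nb .##.#: next=.  (t=1,i=1, bit13=0)
  nb .##..: next=.  (t=1,i=8, bit12=0)
  nb .#.##: next=#  (t=1,i=6, bit11=1)
  nb .#.#.: next=#  (t=0,i=12, bit10=1)
  nb .#..#: next=#  (t=2,i=10, bit9=1)
  nb .#...: next=#  (t=0,i=8, bit8=1)
  nb ..###: next=#  (t=0,i=3, bit7=1)
  nb ..##.: next=.  (t=3,i=0, bit6=0)
  nb ..#.#: next=.  (t=0,i=11, bit5=0)
  nb ..#..: next=.  (t=4,i=8, bit4=0)
  nb ...##: next=.  (t=0,i=2, bit3=0)
  nb ...#.: next=.  (t=0,i=10, bit2=0)
  nb ....#: next=#  (t=0,i=1, bit1=1)
  nb .....: next=#  (t=0,i=0, bit0=1)
  bits 00111011011101000000111110000011 = 997461891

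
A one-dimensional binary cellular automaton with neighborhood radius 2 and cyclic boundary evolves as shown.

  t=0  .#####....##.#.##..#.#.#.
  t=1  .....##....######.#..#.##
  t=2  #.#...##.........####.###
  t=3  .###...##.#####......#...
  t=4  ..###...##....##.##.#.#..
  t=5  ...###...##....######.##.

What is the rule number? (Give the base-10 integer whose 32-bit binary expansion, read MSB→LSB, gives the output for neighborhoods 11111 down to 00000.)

  #####|.  b31=0 t=0,i=3
  ####.|.  b30=0 t=0,i=4
  ###.#|.  b29=0 t=1,i=16
  ###..|#  b28=1 t=0,i=5
  ##.##|#  b27=1 t=2,i=21
  ##.#.|#  b26=1 t=0,i=12
  ##..#|.  b25=0 t=0,i=17
  ##...|#  b24=1 t=0,i=6
  #.###|.  b23=0 t=2,i=22
  #.##.|#  b22=1 t=0,i=15
  #.#.#|#  b21=1 t=0,i=13
  #.#..|#  b20=1 t=0,i=23
  #..##|.  b19=0 t=0,i=0
  #..#.|#  b18=1 t=0,i=18
  #...#|.  b17=0 t=2,i=4
  #....|.  b16=0 t=0,i=7
  .####|.  b15=0 t=0,i=2
  .###.|#  b14=1 t=3,i=2
  .##.#|#  b13=1 t=0,i=11
  .##..|#  b12=1 t=0,i=16
  .#.##|#  b11=1 t=0,i=14
  .#.#.|.  b10=0 t=0,i=20
  .#..#|#  b9=1 t=0,i=24
  .#...|#  b8=1 t=2,i=3
  ..###|.  b7=0 t=0,i=1
  ..##.|.  b6=0 t=0,i=10
  ..#.#|.  b5=0 t=0,i=19
  ..#..|.  b4=0 t=3,i=21
  ...##|.  b3=0 t=0,i=9
  ...#.|#  b2=1 t=3,i=20
  ....#|.  b1=0 t=0,i=8
  .....|#  b0=1 t=1,i=2
  bits 00011101011101000111101100000101 = 494172933

494172933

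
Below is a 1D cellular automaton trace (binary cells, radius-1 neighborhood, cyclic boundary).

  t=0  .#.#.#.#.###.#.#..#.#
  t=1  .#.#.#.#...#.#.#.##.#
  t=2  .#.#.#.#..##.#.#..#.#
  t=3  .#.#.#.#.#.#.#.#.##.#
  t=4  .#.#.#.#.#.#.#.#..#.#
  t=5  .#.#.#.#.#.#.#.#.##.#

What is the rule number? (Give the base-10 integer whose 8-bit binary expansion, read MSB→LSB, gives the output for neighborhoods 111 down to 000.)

70

  ###|.  b7=0 t=0,i=10
  ##.|#  b6=1 t=0,i=11
  #.#|.  b5=0 t=0,i=0
  #..|.  b4=0 t=0,i=16
  .##|.  b3=0 t=0,i=9
  .#.|#  b2=1 t=0,i=1
  ..#|#  b1=1 t=0,i=17
  ...|.  b0=0 t=1,i=9
  bits 01000110 = 70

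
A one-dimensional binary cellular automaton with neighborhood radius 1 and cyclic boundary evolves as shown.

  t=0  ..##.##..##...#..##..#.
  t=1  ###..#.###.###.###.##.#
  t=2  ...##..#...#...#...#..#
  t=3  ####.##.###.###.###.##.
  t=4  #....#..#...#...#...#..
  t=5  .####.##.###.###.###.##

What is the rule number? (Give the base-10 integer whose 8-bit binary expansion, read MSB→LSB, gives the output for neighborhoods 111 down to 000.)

27

  ### -> .   bit 7 = 0  t=1,i=0
  ##. -> .   bit 6 = 0  t=0,i=3
  #.# -> .   bit 5 = 0  t=0,i=4
  #.. -> #   bit 4 = 1  t=0,i=7
  .## -> #   bit 3 = 1  t=0,i=2
  .#. -> .   bit 2 = 0  t=0,i=14
  ..# -> #   bit 1 = 1  t=0,i=1
  ... -> #   bit 0 = 1  t=0,i=0
  bits 00011011 = 27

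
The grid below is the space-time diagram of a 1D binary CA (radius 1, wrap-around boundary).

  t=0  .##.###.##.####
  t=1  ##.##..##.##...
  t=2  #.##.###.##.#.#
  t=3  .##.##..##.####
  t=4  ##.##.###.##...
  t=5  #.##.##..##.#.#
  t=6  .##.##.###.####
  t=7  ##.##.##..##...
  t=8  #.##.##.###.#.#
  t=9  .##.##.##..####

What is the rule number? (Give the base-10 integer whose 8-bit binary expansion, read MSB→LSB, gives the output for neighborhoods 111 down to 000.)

62

  [7] ### => .  t=0,i=5
  [6] ##. => .  t=0,i=2
  [5] #.# => #  t=0,i=0
  [4] #.. => #  t=1,i=5
  [3] .## => #  t=0,i=1
  [2] .#. => #  t=2,i=12
  [1] ..# => #  t=1,i=6
  [0] ... => .  t=1,i=13
  bits 00111110 = 62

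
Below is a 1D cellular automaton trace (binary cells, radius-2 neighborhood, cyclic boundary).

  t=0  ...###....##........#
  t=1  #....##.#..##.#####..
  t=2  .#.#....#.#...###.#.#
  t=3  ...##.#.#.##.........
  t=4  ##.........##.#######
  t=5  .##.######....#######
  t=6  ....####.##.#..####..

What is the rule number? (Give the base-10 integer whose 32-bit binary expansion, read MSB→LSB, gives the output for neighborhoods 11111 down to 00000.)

2442957091

  nb #####: next=#  (t=1,i=16, bit31=1)
  nb ####.: next=.  (t=1,i=17, bit30=0)
  nb ###.#: next=.  (t=2,i=16, bit29=0)
  nb ###..: next=#  (t=0,i=5, bit28=1)
  nb ##.##: next=.  (t=1,i=13, bit27=0)
  nb ##.#.: next=.  (t=1,i=7, bit26=0)
  nb ##..#: next=.  (t=1,i=19, bit25=0)
  nb ##...: next=#  (t=0,i=6, bit24=1)
  nb #.###: next=#  (t=1,i=14, bit23=1)
  nb #.##.: next=.  (t=3,i=10, bit22=0)
  nb #.#.#: next=.  (t=2,i=1, bit21=0)
  nb #.#..: next=#  (t=1,i=8, bit20=1)
  nb #..##: next=#  (t=1,i=10, bit19=1)
  nb #..#.: next=#  (t=1,i=20, bit18=1)
  nb #...#: next=.  (t=0,i=1, bit17=0)
  nb #....: next=.  (t=0,i=7, bit16=0)
  nb .####: next=#  (t=1,i=15, bit15=1)
  nb .###.: next=.  (t=0,i=4, bit14=0)
  nb .##.#: next=.  (t=1,i=6, bit13=0)
  nb .##..: next=#  (t=0,i=11, bit12=1)
  nb .#.##: next=.  (t=3,i=9, bit11=0)
  nb .#.#.: next=.  (t=2,i=0, bit10=0)
  nb .#..#: next=.  (t=1,i=9, bit9=0)
  nb .#...: next=#  (t=0,i=0, bit8=1)
  nb ..###: next=.  (t=0,i=3, bit7=0)
  nb ..##.: next=.  (t=0,i=10, bit6=0)
  nb ..#.#: next=#  (t=2,i=8, bit5=1)
  nb ..#..: next=.  (t=0,i=20, bit4=0)
  nb ...##: next=.  (t=0,i=2, bit3=0)
  nb ...#.: next=.  (t=0,i=19, bit2=0)
  nb ....#: next=#  (t=0,i=8, bit1=1)
  nb .....: next=#  (t=0,i=14, bit0=1)
  bits 10010001100111001001000100100011 = 2442957091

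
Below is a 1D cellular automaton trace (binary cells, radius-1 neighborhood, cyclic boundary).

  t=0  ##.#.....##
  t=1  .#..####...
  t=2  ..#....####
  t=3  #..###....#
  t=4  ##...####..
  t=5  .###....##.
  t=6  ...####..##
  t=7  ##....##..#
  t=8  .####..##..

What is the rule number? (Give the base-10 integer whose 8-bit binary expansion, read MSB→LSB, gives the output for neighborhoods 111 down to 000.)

  ###|.  b7=0 t=0,i=0
  ##.|#  b6=1 t=0,i=1
  #.#|.  b5=0 t=0,i=2
  #..|#  b4=1 t=0,i=4
  .##|.  b3=0 t=0,i=9
  .#.|.  b2=0 t=0,i=3
  ..#|.  b1=0 t=0,i=8
  ...|#  b0=1 t=0,i=5
  bits 01010001 = 81

81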